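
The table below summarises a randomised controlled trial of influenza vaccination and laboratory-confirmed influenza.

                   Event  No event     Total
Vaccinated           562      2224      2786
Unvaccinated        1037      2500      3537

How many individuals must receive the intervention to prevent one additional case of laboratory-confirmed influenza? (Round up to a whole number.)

Risk in treated group = 562/2786 = 0.20172; risk in control = 1037/3537 = 0.29319.
Absolute risk reduction = 0.29319 − 0.20172 = 0.09146
NNT = 1 / ARR = 1 / 0.09146 = 10.933 → round up → 11

11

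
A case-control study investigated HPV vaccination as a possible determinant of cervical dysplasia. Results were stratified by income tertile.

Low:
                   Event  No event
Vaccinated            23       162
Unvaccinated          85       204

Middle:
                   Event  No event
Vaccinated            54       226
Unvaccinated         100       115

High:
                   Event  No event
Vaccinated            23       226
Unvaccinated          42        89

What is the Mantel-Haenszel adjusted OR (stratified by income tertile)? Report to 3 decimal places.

0.279

OR_MH = Σ(aᵢdᵢ/nᵢ) / Σ(bᵢcᵢ/nᵢ), where nᵢ is the stratum total.
Stratum 1 (Low): n = 474; a·d/n = 23·204/474 = 9.8987; b·c/n = 162·85/474 = 29.0506
Stratum 2 (Middle): n = 495; a·d/n = 54·115/495 = 12.5455; b·c/n = 226·100/495 = 45.6566
Stratum 3 (High): n = 380; a·d/n = 23·89/380 = 5.3868; b·c/n = 226·42/380 = 24.9789
OR_MH = (9.8987 + 12.5455 + 5.3868) / (29.0506 + 45.6566 + 24.9789) = 27.8310 / 99.6861 = 0.27919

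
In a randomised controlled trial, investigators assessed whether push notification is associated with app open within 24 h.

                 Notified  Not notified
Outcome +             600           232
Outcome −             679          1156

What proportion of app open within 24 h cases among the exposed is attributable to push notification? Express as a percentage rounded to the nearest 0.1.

64.4

Reading the table with exposure as columns: a = 600 (Notified, case), b = 679 (Notified, non-case), c = 232 (Not notified, case), d = 1156.
Risk in exposed = 600/1279 = 0.46912; risk in unexposed = 232/1388 = 0.16715.
RR = 0.46912/0.16715 = 2.80661
AR% = (RR − 1)/RR × 100 = (2.80661 − 1)/2.80661 × 100 = 64.3698%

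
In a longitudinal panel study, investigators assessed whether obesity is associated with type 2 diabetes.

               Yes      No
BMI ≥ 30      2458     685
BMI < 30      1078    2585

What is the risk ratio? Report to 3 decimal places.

Cells: a = 2458, b = 685, c = 1078, d = 2585.
Risk in exposed = 2458/3143 = 0.78206; risk in unexposed = 1078/3663 = 0.29429.
RR = 0.78206 / 0.29429 = 2.65739
The risk among the exposed is 2.66 times that among the unexposed.

2.657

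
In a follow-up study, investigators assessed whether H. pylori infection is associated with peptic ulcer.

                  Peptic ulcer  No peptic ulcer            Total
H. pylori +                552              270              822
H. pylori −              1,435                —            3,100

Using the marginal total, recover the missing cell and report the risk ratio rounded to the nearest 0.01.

The missing cell is in the unexposed row: 3100 − 1435 = 1665.
So a = 552, b = 270, c = 1435, d = 1665.
RR = [a/(a+b)] / [c/(c+d)] = (552/822) / (1435/3100) = 0.67153/0.46290 = 1.45070

1.45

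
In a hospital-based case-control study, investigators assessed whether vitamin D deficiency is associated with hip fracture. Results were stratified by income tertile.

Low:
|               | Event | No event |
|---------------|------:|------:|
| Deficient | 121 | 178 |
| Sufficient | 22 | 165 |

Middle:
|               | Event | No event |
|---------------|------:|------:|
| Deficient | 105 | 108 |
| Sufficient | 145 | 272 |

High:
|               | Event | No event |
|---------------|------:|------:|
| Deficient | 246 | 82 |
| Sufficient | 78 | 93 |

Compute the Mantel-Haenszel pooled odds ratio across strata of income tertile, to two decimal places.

OR_MH = Σ(aᵢdᵢ/nᵢ) / Σ(bᵢcᵢ/nᵢ), where nᵢ is the stratum total.
Stratum 1 (Low): n = 486; a·d/n = 121·165/486 = 41.0802; b·c/n = 178·22/486 = 8.0576
Stratum 2 (Middle): n = 630; a·d/n = 105·272/630 = 45.3333; b·c/n = 108·145/630 = 24.8571
Stratum 3 (High): n = 499; a·d/n = 246·93/499 = 45.8477; b·c/n = 82·78/499 = 12.8176
OR_MH = (41.0802 + 45.3333 + 45.8477) / (8.0576 + 24.8571 + 12.8176) = 132.2613 / 45.7324 = 2.89207

2.89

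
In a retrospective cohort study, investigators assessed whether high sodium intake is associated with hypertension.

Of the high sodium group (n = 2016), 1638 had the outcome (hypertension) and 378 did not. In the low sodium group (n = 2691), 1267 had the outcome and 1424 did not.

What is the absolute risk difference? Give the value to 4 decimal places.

From the description: a = 1638, b = 378, c = 1267, d = 1424.
Risk in exposed = 1638/2016 = 0.812500; risk in unexposed = 1267/2691 = 0.470829.
Risk difference = 0.812500 − 0.470829 = 0.341671

0.3417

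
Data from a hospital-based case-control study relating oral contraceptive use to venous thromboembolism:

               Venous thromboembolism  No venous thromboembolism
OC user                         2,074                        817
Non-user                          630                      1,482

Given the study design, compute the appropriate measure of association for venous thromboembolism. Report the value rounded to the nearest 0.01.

5.97

Cells: a = 2074, b = 817, c = 630, d = 1482.
This is a hospital-based case-control study: participants were sampled on outcome status, so risks in the source population cannot be estimated directly — relative risk is not valid here. The odds ratio is the appropriate measure.
OR = (a·d)/(b·c) = (2074 × 1482) / (817 × 630) = 3073668 / 514710 = 5.97165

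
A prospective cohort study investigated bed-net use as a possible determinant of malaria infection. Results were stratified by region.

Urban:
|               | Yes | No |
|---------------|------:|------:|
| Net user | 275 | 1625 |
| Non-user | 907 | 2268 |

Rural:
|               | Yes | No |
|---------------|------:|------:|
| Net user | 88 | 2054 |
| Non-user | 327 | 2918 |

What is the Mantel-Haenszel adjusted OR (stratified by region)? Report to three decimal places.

OR_MH = Σ(aᵢdᵢ/nᵢ) / Σ(bᵢcᵢ/nᵢ), where nᵢ is the stratum total.
Stratum 1 (Urban): n = 5075; a·d/n = 275·2268/5075 = 122.8966; b·c/n = 1625·907/5075 = 290.4187
Stratum 2 (Rural): n = 5387; a·d/n = 88·2918/5387 = 47.6673; b·c/n = 2054·327/5387 = 124.6813
OR_MH = (122.8966 + 47.6673) / (290.4187 + 124.6813) = 170.5639 / 415.1000 = 0.41090

0.411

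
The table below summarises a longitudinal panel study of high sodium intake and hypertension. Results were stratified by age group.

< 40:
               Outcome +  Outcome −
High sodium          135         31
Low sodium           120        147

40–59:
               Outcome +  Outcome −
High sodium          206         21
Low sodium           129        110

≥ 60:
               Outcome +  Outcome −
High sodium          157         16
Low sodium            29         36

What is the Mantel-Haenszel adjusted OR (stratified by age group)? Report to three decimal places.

OR_MH = Σ(aᵢdᵢ/nᵢ) / Σ(bᵢcᵢ/nᵢ), where nᵢ is the stratum total.
Stratum 1 (< 40): n = 433; a·d/n = 135·147/433 = 45.8314; b·c/n = 31·120/433 = 8.5912
Stratum 2 (40–59): n = 466; a·d/n = 206·110/466 = 48.6266; b·c/n = 21·129/466 = 5.8133
Stratum 3 (≥ 60): n = 238; a·d/n = 157·36/238 = 23.7479; b·c/n = 16·29/238 = 1.9496
OR_MH = (45.8314 + 48.6266 + 23.7479) / (8.5912 + 5.8133 + 1.9496) = 118.2059 / 16.3541 = 7.22790

7.228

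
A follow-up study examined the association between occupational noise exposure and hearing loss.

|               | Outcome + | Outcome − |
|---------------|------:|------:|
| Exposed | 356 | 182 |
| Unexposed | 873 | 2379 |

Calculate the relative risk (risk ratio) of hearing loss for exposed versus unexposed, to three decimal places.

2.465

Cells: a = 356, b = 182, c = 873, d = 2379.
Risk in exposed = 356/538 = 0.66171; risk in unexposed = 873/3252 = 0.26845.
RR = 0.66171 / 0.26845 = 2.46493
The risk among the exposed is 2.46 times that among the unexposed.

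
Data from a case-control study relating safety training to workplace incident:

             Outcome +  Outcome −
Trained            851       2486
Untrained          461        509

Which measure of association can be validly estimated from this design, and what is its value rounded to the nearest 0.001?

Cells: a = 851, b = 2486, c = 461, d = 509.
This is a case-control study: participants were sampled on outcome status, so risks in the source population cannot be estimated directly — relative risk is not valid here. The odds ratio is the appropriate measure.
OR = (a·d)/(b·c) = (851 × 509) / (2486 × 461) = 433159 / 1146046 = 0.37796

0.378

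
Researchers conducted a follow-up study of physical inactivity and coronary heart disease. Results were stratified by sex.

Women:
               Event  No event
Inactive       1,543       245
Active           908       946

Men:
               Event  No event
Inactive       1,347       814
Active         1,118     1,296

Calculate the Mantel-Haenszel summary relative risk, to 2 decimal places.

RR_MH = Σ(aᵢ·n₀ᵢ/nᵢ) / Σ(cᵢ·n₁ᵢ/nᵢ), with n₁ᵢ = aᵢ+bᵢ (exposed), n₀ᵢ = cᵢ+dᵢ (unexposed), nᵢ = n₁ᵢ+n₀ᵢ.
Stratum 1 (Women): n₁ = 1788, n₀ = 1854, n = 3642; a·n₀/n = 1543·1854/3642 = 785.4811; c·n₁/n = 908·1788/3642 = 445.7727
Stratum 2 (Men): n₁ = 2161, n₀ = 2414, n = 4575; a·n₀/n = 1347·2414/4575 = 710.7449; c·n₁/n = 1118·2161/4575 = 528.0870
RR_MH = (785.4811 + 710.7449) / (445.7727 + 528.0870) = 1496.2260 / 973.8596 = 1.53639

1.54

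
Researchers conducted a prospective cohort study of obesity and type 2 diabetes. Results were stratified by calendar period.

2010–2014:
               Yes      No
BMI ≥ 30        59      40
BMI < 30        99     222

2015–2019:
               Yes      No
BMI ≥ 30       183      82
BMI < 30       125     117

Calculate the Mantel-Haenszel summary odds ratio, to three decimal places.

OR_MH = Σ(aᵢdᵢ/nᵢ) / Σ(bᵢcᵢ/nᵢ), where nᵢ is the stratum total.
Stratum 1 (2010–2014): n = 420; a·d/n = 59·222/420 = 31.1857; b·c/n = 40·99/420 = 9.4286
Stratum 2 (2015–2019): n = 507; a·d/n = 183·117/507 = 42.2308; b·c/n = 82·125/507 = 20.2170
OR_MH = (31.1857 + 42.2308) / (9.4286 + 20.2170) = 73.4165 / 29.6455 = 2.47648

2.476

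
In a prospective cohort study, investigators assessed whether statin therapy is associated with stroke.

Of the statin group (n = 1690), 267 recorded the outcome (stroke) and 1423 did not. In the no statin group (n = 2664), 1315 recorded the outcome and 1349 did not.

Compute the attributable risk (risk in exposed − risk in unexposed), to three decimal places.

-0.336

From the description: a = 267, b = 1423, c = 1315, d = 1349.
Risk in exposed = 267/1690 = 0.157988; risk in unexposed = 1315/2664 = 0.493619.
Risk difference = 0.157988 − 0.493619 = -0.335630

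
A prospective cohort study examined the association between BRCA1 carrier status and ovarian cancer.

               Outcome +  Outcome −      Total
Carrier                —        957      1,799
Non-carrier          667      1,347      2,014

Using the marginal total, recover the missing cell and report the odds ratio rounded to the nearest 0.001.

The missing cell is in the exposed row: 1799 − 957 = 842.
So a = 842, b = 957, c = 667, d = 1347.
OR = (a·d)/(b·c) = (842 × 1347) / (957 × 667) = 1134174 / 638319 = 1.77681

1.777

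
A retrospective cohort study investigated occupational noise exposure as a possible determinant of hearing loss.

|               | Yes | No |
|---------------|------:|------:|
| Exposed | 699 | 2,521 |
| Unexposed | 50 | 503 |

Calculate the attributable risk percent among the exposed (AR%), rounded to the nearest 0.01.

58.35

Cells: a = 699, b = 2521, c = 50, d = 503.
Risk in exposed = 699/3220 = 0.21708; risk in unexposed = 50/553 = 0.09042.
RR = 0.21708/0.09042 = 2.40091
AR% = (RR − 1)/RR × 100 = (2.40091 − 1)/2.40091 × 100 = 58.3492%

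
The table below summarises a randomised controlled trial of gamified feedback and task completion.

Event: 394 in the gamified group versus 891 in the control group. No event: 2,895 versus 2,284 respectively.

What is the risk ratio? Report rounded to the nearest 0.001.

From the description: a = 394, b = 2895, c = 891, d = 2284.
Risk in exposed = 394/3289 = 0.11979; risk in unexposed = 891/3175 = 0.28063.
RR = 0.11979 / 0.28063 = 0.42687
The risk is 57% lower among the exposed than among the unexposed.

0.427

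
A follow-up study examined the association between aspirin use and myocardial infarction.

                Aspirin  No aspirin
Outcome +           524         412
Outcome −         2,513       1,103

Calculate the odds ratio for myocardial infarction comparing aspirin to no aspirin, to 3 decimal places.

Reading the table with exposure as columns: a = 524 (Aspirin, case), b = 2513 (Aspirin, non-case), c = 412 (No aspirin, case), d = 1103.
OR = (a·d)/(b·c) = (524 × 1103) / (2513 × 412) = 577972 / 1035356 = 0.55824
Exposure is associated with lower odds of myocardial infarction (OR = 0.56 < 1).

0.558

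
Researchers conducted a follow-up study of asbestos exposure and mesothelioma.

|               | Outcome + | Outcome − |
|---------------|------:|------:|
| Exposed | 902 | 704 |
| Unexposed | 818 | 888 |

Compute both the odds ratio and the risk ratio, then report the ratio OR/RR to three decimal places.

Cells: a = 902, b = 704, c = 818, d = 888.
OR = (902·888)/(704·818) = 800976/575872 = 1.39089
Risk in exposed = 902/1606 = 0.56164; risk in unexposed = 818/1706 = 0.47948; RR = 1.17135
OR/RR = 1.39089 / 1.17135 = 1.18743
The outcome is not rare, so the OR lies further from 1 than the RR.

1.187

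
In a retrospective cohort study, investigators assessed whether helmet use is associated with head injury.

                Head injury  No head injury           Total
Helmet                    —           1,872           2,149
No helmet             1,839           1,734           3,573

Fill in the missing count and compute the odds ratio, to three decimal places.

0.140

The missing cell is in the exposed row: 2149 − 1872 = 277.
So a = 277, b = 1872, c = 1839, d = 1734.
OR = (a·d)/(b·c) = (277 × 1734) / (1872 × 1839) = 480318 / 3442608 = 0.13952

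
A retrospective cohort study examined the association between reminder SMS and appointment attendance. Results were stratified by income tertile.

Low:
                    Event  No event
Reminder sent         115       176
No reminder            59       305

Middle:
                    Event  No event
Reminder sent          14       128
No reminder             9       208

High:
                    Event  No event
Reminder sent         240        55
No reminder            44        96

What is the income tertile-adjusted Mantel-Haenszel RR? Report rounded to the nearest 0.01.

2.51

RR_MH = Σ(aᵢ·n₀ᵢ/nᵢ) / Σ(cᵢ·n₁ᵢ/nᵢ), with n₁ᵢ = aᵢ+bᵢ (exposed), n₀ᵢ = cᵢ+dᵢ (unexposed), nᵢ = n₁ᵢ+n₀ᵢ.
Stratum 1 (Low): n₁ = 291, n₀ = 364, n = 655; a·n₀/n = 115·364/655 = 63.9084; c·n₁/n = 59·291/655 = 26.2122
Stratum 2 (Middle): n₁ = 142, n₀ = 217, n = 359; a·n₀/n = 14·217/359 = 8.4624; c·n₁/n = 9·142/359 = 3.5599
Stratum 3 (High): n₁ = 295, n₀ = 140, n = 435; a·n₀/n = 240·140/435 = 77.2414; c·n₁/n = 44·295/435 = 29.8391
RR_MH = (63.9084 + 8.4624 + 77.2414) / (26.2122 + 3.5599 + 29.8391) = 149.6122 / 59.6112 = 2.50980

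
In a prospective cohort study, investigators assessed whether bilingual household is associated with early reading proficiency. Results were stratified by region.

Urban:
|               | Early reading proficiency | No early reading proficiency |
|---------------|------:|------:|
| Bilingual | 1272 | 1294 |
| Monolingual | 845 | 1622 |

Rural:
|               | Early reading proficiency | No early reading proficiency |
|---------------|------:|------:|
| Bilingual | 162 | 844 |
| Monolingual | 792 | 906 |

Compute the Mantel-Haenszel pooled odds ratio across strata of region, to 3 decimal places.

OR_MH = Σ(aᵢdᵢ/nᵢ) / Σ(bᵢcᵢ/nᵢ), where nᵢ is the stratum total.
Stratum 1 (Urban): n = 5033; a·d/n = 1272·1622/5033 = 409.9313; b·c/n = 1294·845/5033 = 217.2521
Stratum 2 (Rural): n = 2704; a·d/n = 162·906/2704 = 54.2796; b·c/n = 844·792/2704 = 247.2071
OR_MH = (409.9313 + 54.2796) / (217.2521 + 247.2071) = 464.2108 / 464.4592 = 0.99947

0.999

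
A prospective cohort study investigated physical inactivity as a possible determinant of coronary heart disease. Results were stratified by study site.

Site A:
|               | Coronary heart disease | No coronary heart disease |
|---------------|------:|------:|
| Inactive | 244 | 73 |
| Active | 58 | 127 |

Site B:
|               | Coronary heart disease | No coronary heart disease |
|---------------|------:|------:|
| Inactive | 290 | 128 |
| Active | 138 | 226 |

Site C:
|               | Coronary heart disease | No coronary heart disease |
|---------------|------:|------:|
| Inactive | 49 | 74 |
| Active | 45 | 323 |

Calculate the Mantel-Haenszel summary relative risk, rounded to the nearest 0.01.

RR_MH = Σ(aᵢ·n₀ᵢ/nᵢ) / Σ(cᵢ·n₁ᵢ/nᵢ), with n₁ᵢ = aᵢ+bᵢ (exposed), n₀ᵢ = cᵢ+dᵢ (unexposed), nᵢ = n₁ᵢ+n₀ᵢ.
Stratum 1 (Site A): n₁ = 317, n₀ = 185, n = 502; a·n₀/n = 244·185/502 = 89.9203; c·n₁/n = 58·317/502 = 36.6255
Stratum 2 (Site B): n₁ = 418, n₀ = 364, n = 782; a·n₀/n = 290·364/782 = 134.9872; c·n₁/n = 138·418/782 = 73.7647
Stratum 3 (Site C): n₁ = 123, n₀ = 368, n = 491; a·n₀/n = 49·368/491 = 36.7251; c·n₁/n = 45·123/491 = 11.2729
RR_MH = (89.9203 + 134.9872 + 36.7251) / (36.6255 + 73.7647 + 11.2729) = 261.6326 / 121.6631 = 2.15047

2.15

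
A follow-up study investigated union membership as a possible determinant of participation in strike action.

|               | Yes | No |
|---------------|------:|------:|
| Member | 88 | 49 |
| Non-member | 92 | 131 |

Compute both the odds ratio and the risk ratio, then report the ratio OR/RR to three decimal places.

Cells: a = 88, b = 49, c = 92, d = 131.
OR = (88·131)/(49·92) = 11528/4508 = 2.55723
Risk in exposed = 88/137 = 0.64234; risk in unexposed = 92/223 = 0.41256; RR = 1.55697
OR/RR = 2.55723 / 1.55697 = 1.64245
The outcome is not rare, so the OR lies further from 1 than the RR.

1.642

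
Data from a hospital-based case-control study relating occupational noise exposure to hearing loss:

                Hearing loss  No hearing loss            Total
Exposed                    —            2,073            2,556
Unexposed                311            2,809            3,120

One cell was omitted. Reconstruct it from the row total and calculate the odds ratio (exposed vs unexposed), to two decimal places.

2.10

The missing cell is in the exposed row: 2556 − 2073 = 483.
So a = 483, b = 2073, c = 311, d = 2809.
OR = (a·d)/(b·c) = (483 × 2809) / (2073 × 311) = 1356747 / 644703 = 2.10445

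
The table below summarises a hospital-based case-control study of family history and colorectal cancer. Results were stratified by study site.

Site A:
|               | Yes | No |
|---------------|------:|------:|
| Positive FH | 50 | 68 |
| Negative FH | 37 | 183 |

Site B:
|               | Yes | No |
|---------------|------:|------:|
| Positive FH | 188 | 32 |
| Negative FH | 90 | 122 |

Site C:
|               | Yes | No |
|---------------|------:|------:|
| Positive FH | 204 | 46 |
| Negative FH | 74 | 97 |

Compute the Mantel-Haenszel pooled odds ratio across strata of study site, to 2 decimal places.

OR_MH = Σ(aᵢdᵢ/nᵢ) / Σ(bᵢcᵢ/nᵢ), where nᵢ is the stratum total.
Stratum 1 (Site A): n = 338; a·d/n = 50·183/338 = 27.0710; b·c/n = 68·37/338 = 7.4438
Stratum 2 (Site B): n = 432; a·d/n = 188·122/432 = 53.0926; b·c/n = 32·90/432 = 6.6667
Stratum 3 (Site C): n = 421; a·d/n = 204·97/421 = 47.0024; b·c/n = 46·74/421 = 8.0855
OR_MH = (27.0710 + 53.0926 + 47.0024) / (7.4438 + 6.6667 + 8.0855) = 127.1660 / 22.1960 = 5.72924

5.73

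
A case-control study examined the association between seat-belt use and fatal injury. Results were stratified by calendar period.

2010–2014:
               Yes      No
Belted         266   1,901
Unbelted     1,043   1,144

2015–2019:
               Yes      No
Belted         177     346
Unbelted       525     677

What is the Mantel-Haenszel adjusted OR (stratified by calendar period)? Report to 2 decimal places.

0.25

OR_MH = Σ(aᵢdᵢ/nᵢ) / Σ(bᵢcᵢ/nᵢ), where nᵢ is the stratum total.
Stratum 1 (2010–2014): n = 4354; a·d/n = 266·1144/4354 = 69.8907; b·c/n = 1901·1043/4354 = 455.3842
Stratum 2 (2015–2019): n = 1725; a·d/n = 177·677/1725 = 69.4661; b·c/n = 346·525/1725 = 105.3043
OR_MH = (69.8907 + 69.4661) / (455.3842 + 105.3043) = 139.3568 / 560.6886 = 0.24855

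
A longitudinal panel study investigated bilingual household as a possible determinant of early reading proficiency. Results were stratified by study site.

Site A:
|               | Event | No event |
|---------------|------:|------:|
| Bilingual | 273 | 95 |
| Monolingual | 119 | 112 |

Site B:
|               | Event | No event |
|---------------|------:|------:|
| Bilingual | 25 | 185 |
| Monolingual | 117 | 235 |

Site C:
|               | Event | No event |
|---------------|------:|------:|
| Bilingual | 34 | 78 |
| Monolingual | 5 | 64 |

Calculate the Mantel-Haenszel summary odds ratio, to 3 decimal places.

1.235

OR_MH = Σ(aᵢdᵢ/nᵢ) / Σ(bᵢcᵢ/nᵢ), where nᵢ is the stratum total.
Stratum 1 (Site A): n = 599; a·d/n = 273·112/599 = 51.0451; b·c/n = 95·119/599 = 18.8731
Stratum 2 (Site B): n = 562; a·d/n = 25·235/562 = 10.4537; b·c/n = 185·117/562 = 38.5142
Stratum 3 (Site C): n = 181; a·d/n = 34·64/181 = 12.0221; b·c/n = 78·5/181 = 2.1547
OR_MH = (51.0451 + 10.4537 + 12.0221) / (18.8731 + 38.5142 + 2.1547) = 73.5209 / 59.5421 = 1.23477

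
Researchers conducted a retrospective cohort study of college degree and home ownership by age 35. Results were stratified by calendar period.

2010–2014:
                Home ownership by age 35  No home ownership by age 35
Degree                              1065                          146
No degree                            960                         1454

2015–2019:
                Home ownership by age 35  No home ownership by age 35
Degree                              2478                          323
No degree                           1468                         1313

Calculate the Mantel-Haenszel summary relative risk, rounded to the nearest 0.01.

RR_MH = Σ(aᵢ·n₀ᵢ/nᵢ) / Σ(cᵢ·n₁ᵢ/nᵢ), with n₁ᵢ = aᵢ+bᵢ (exposed), n₀ᵢ = cᵢ+dᵢ (unexposed), nᵢ = n₁ᵢ+n₀ᵢ.
Stratum 1 (2010–2014): n₁ = 1211, n₀ = 2414, n = 3625; a·n₀/n = 1065·2414/3625 = 709.2166; c·n₁/n = 960·1211/3625 = 320.7062
Stratum 2 (2015–2019): n₁ = 2801, n₀ = 2781, n = 5582; a·n₀/n = 2478·2781/5582 = 1234.5607; c·n₁/n = 1468·2801/5582 = 736.6299
RR_MH = (709.2166 + 1234.5607) / (320.7062 + 736.6299) = 1943.7773 / 1057.3361 = 1.83837

1.84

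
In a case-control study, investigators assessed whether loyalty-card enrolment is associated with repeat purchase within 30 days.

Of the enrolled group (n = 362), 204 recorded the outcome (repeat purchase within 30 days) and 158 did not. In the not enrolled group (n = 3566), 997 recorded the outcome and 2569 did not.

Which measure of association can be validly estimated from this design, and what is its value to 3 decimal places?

From the description: a = 204, b = 158, c = 997, d = 2569.
This is a case-control study: participants were sampled on outcome status, so risks in the source population cannot be estimated directly — relative risk is not valid here. The odds ratio is the appropriate measure.
OR = (a·d)/(b·c) = (204 × 2569) / (158 × 997) = 524076 / 157526 = 3.32692

3.327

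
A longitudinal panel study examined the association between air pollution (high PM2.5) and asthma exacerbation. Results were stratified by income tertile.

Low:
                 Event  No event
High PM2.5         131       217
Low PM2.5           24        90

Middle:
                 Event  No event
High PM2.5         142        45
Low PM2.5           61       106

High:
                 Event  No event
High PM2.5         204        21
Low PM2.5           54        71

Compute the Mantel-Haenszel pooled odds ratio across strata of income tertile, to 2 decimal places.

4.91

OR_MH = Σ(aᵢdᵢ/nᵢ) / Σ(bᵢcᵢ/nᵢ), where nᵢ is the stratum total.
Stratum 1 (Low): n = 462; a·d/n = 131·90/462 = 25.5195; b·c/n = 217·24/462 = 11.2727
Stratum 2 (Middle): n = 354; a·d/n = 142·106/354 = 42.5198; b·c/n = 45·61/354 = 7.7542
Stratum 3 (High): n = 350; a·d/n = 204·71/350 = 41.3829; b·c/n = 21·54/350 = 3.2400
OR_MH = (25.5195 + 42.5198 + 41.3829) / (11.2727 + 7.7542 + 3.2400) = 109.4221 / 22.2670 = 4.91410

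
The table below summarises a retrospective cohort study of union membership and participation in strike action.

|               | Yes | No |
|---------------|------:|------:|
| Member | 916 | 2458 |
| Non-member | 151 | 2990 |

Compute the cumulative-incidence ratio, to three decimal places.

5.647

Cells: a = 916, b = 2458, c = 151, d = 2990.
Risk in exposed = 916/3374 = 0.27149; risk in unexposed = 151/3141 = 0.04807.
RR = 0.27149 / 0.04807 = 5.64731
The risk among the exposed is 5.65 times that among the unexposed.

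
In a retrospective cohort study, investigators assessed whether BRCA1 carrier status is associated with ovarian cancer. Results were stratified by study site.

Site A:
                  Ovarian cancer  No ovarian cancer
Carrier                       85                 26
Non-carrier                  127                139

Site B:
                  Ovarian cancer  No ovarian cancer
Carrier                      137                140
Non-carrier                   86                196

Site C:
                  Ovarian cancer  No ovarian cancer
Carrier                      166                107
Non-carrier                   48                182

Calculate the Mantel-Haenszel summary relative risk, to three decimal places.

1.933

RR_MH = Σ(aᵢ·n₀ᵢ/nᵢ) / Σ(cᵢ·n₁ᵢ/nᵢ), with n₁ᵢ = aᵢ+bᵢ (exposed), n₀ᵢ = cᵢ+dᵢ (unexposed), nᵢ = n₁ᵢ+n₀ᵢ.
Stratum 1 (Site A): n₁ = 111, n₀ = 266, n = 377; a·n₀/n = 85·266/377 = 59.9735; c·n₁/n = 127·111/377 = 37.3926
Stratum 2 (Site B): n₁ = 277, n₀ = 282, n = 559; a·n₀/n = 137·282/559 = 69.1127; c·n₁/n = 86·277/559 = 42.6154
Stratum 3 (Site C): n₁ = 273, n₀ = 230, n = 503; a·n₀/n = 166·230/503 = 75.9046; c·n₁/n = 48·273/503 = 26.0517
RR_MH = (59.9735 + 69.1127 + 75.9046) / (37.3926 + 42.6154 + 26.0517) = 204.9907 / 106.0596 = 1.93279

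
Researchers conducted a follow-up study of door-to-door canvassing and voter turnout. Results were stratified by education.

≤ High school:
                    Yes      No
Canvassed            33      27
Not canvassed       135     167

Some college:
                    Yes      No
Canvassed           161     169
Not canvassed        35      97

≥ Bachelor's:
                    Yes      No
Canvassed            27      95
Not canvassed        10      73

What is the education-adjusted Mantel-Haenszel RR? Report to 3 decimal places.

1.584

RR_MH = Σ(aᵢ·n₀ᵢ/nᵢ) / Σ(cᵢ·n₁ᵢ/nᵢ), with n₁ᵢ = aᵢ+bᵢ (exposed), n₀ᵢ = cᵢ+dᵢ (unexposed), nᵢ = n₁ᵢ+n₀ᵢ.
Stratum 1 (≤ High school): n₁ = 60, n₀ = 302, n = 362; a·n₀/n = 33·302/362 = 27.5304; c·n₁/n = 135·60/362 = 22.3757
Stratum 2 (Some college): n₁ = 330, n₀ = 132, n = 462; a·n₀/n = 161·132/462 = 46.0000; c·n₁/n = 35·330/462 = 25.0000
Stratum 3 (≥ Bachelor's): n₁ = 122, n₀ = 83, n = 205; a·n₀/n = 27·83/205 = 10.9317; c·n₁/n = 10·122/205 = 5.9512
RR_MH = (27.5304 + 46.0000 + 10.9317) / (22.3757 + 25.0000 + 5.9512) = 84.4621 / 53.3269 = 1.58386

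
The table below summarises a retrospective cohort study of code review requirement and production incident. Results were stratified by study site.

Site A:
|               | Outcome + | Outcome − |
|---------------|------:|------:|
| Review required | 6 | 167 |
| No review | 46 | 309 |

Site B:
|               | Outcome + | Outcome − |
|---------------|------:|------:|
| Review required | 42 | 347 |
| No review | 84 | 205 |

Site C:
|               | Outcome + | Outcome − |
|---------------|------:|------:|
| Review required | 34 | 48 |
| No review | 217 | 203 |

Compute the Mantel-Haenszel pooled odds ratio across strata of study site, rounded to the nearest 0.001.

0.383

OR_MH = Σ(aᵢdᵢ/nᵢ) / Σ(bᵢcᵢ/nᵢ), where nᵢ is the stratum total.
Stratum 1 (Site A): n = 528; a·d/n = 6·309/528 = 3.5114; b·c/n = 167·46/528 = 14.5492
Stratum 2 (Site B): n = 678; a·d/n = 42·205/678 = 12.6991; b·c/n = 347·84/678 = 42.9912
Stratum 3 (Site C): n = 502; a·d/n = 34·203/502 = 13.7490; b·c/n = 48·217/502 = 20.7490
OR_MH = (3.5114 + 12.6991 + 13.7490) / (14.5492 + 42.9912 + 20.7490) = 29.9595 / 78.2894 = 0.38268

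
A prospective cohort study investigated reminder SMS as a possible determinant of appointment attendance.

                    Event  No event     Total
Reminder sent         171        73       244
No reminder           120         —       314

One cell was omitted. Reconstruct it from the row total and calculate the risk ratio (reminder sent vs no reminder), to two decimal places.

1.83

The missing cell is in the unexposed row: 314 − 120 = 194.
So a = 171, b = 73, c = 120, d = 194.
RR = [a/(a+b)] / [c/(c+d)] = (171/244) / (120/314) = 0.70082/0.38217 = 1.83381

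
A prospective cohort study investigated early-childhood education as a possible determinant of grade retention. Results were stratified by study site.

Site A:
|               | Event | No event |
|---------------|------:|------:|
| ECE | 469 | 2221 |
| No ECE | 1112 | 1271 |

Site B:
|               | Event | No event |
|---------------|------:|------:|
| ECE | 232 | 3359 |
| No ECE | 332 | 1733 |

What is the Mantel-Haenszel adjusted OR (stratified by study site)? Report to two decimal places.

0.28

OR_MH = Σ(aᵢdᵢ/nᵢ) / Σ(bᵢcᵢ/nᵢ), where nᵢ is the stratum total.
Stratum 1 (Site A): n = 5073; a·d/n = 469·1271/5073 = 117.5042; b·c/n = 2221·1112/5073 = 486.8425
Stratum 2 (Site B): n = 5656; a·d/n = 232·1733/5656 = 71.0849; b·c/n = 3359·332/5656 = 197.1690
OR_MH = (117.5042 + 71.0849) / (486.8425 + 197.1690) = 188.5891 / 684.0115 = 0.27571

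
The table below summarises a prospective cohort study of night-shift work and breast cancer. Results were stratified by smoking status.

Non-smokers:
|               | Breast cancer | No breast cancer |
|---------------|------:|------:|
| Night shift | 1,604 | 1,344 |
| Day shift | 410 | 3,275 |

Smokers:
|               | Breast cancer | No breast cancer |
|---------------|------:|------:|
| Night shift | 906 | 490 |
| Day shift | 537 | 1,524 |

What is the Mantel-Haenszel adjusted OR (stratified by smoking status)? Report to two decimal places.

OR_MH = Σ(aᵢdᵢ/nᵢ) / Σ(bᵢcᵢ/nᵢ), where nᵢ is the stratum total.
Stratum 1 (Non-smokers): n = 6633; a·d/n = 1604·3275/6633 = 791.9644; b·c/n = 1344·410/6633 = 83.0755
Stratum 2 (Smokers): n = 3457; a·d/n = 906·1524/3457 = 399.4053; b·c/n = 490·537/3457 = 76.1151
OR_MH = (791.9644 + 399.4053) / (83.0755 + 76.1151) = 1191.3697 / 159.1907 = 7.48392

7.48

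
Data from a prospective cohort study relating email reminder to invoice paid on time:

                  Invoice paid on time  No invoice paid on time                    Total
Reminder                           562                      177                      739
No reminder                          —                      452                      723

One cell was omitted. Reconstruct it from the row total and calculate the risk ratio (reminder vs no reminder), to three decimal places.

2.029

The missing cell is in the unexposed row: 723 − 452 = 271.
So a = 562, b = 177, c = 271, d = 452.
RR = [a/(a+b)] / [c/(c+d)] = (562/739) / (271/723) = 0.76049/0.37483 = 2.02890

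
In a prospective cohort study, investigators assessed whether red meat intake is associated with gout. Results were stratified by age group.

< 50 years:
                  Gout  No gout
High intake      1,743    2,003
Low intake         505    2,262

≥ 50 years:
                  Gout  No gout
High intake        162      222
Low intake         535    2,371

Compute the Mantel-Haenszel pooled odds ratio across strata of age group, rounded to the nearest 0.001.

OR_MH = Σ(aᵢdᵢ/nᵢ) / Σ(bᵢcᵢ/nᵢ), where nᵢ is the stratum total.
Stratum 1 (< 50 years): n = 6513; a·d/n = 1743·2262/6513 = 605.3533; b·c/n = 2003·505/6513 = 155.3071
Stratum 2 (≥ 50 years): n = 3290; a·d/n = 162·2371/3290 = 116.7483; b·c/n = 222·535/3290 = 36.1003
OR_MH = (605.3533 + 116.7483) / (155.3071 + 36.1003) = 722.1016 / 191.4074 = 3.77259

3.773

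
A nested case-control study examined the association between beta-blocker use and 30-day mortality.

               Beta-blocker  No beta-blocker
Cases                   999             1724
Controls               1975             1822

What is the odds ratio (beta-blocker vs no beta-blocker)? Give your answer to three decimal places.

0.535

Reading the table with exposure as columns: a = 999 (Beta-blocker, case), b = 1975 (Beta-blocker, non-case), c = 1724 (No beta-blocker, case), d = 1822.
OR = (a·d)/(b·c) = (999 × 1822) / (1975 × 1724) = 1820178 / 3404900 = 0.53458
Exposure is associated with lower odds of 30-day mortality (OR = 0.53 < 1).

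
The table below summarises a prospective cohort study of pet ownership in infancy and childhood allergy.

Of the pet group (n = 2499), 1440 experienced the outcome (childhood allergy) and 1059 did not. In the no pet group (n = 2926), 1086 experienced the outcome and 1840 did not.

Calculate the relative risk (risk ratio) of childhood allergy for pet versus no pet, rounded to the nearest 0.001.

1.553

From the description: a = 1440, b = 1059, c = 1086, d = 1840.
Risk in exposed = 1440/2499 = 0.57623; risk in unexposed = 1086/2926 = 0.37116.
RR = 0.57623 / 0.37116 = 1.55253
The risk among the exposed is 1.55 times that among the unexposed.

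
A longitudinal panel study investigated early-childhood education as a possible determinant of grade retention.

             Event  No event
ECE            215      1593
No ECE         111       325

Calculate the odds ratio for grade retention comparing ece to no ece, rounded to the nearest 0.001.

Cells: a = 215, b = 1593, c = 111, d = 325.
OR = (a·d)/(b·c) = (215 × 325) / (1593 × 111) = 69875 / 176823 = 0.39517
Exposure is associated with lower odds of grade retention (OR = 0.40 < 1).

0.395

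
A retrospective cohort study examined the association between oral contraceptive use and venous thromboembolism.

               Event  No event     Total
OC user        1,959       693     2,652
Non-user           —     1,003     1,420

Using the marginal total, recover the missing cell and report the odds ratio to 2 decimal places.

The missing cell is in the unexposed row: 1420 − 1003 = 417.
So a = 1959, b = 693, c = 417, d = 1003.
OR = (a·d)/(b·c) = (1959 × 1003) / (693 × 417) = 1964877 / 288981 = 6.79933

6.80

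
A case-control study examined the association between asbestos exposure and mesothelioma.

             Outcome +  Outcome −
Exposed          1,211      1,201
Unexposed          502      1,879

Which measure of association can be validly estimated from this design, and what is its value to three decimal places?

Cells: a = 1211, b = 1201, c = 502, d = 1879.
This is a case-control study: participants were sampled on outcome status, so risks in the source population cannot be estimated directly — relative risk is not valid here. The odds ratio is the appropriate measure.
OR = (a·d)/(b·c) = (1211 × 1879) / (1201 × 502) = 2275469 / 602902 = 3.77419

3.774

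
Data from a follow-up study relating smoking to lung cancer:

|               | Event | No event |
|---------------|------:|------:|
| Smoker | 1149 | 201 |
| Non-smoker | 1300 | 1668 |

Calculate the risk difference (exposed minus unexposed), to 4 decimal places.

0.4131

Cells: a = 1149, b = 201, c = 1300, d = 1668.
Risk in exposed = 1149/1350 = 0.851111; risk in unexposed = 1300/2968 = 0.438005.
Risk difference = 0.851111 − 0.438005 = 0.413106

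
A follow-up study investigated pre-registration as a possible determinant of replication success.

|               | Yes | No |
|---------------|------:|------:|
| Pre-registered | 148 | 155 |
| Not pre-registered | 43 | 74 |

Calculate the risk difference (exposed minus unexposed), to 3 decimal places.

Cells: a = 148, b = 155, c = 43, d = 74.
Risk in exposed = 148/303 = 0.488449; risk in unexposed = 43/117 = 0.367521.
Risk difference = 0.488449 − 0.367521 = 0.120927

0.121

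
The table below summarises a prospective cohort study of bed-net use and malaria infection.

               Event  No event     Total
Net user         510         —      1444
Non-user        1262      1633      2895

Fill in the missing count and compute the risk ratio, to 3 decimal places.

The missing cell is in the exposed row: 1444 − 510 = 934.
So a = 510, b = 934, c = 1262, d = 1633.
RR = [a/(a+b)] / [c/(c+d)] = (510/1444) / (1262/2895) = 0.35319/0.43592 = 0.81020

0.810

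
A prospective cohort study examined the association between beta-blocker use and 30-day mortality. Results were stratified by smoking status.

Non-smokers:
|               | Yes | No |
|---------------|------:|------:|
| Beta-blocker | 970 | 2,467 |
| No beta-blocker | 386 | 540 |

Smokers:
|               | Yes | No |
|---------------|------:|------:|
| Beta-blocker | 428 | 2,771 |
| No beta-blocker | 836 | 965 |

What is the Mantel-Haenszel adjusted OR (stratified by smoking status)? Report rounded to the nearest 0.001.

OR_MH = Σ(aᵢdᵢ/nᵢ) / Σ(bᵢcᵢ/nᵢ), where nᵢ is the stratum total.
Stratum 1 (Non-smokers): n = 4363; a·d/n = 970·540/4363 = 120.0550; b·c/n = 2467·386/4363 = 218.2585
Stratum 2 (Smokers): n = 5000; a·d/n = 428·965/5000 = 82.6040; b·c/n = 2771·836/5000 = 463.3112
OR_MH = (120.0550 + 82.6040) / (218.2585 + 463.3112) = 202.6590 / 681.5697 = 0.29734

0.297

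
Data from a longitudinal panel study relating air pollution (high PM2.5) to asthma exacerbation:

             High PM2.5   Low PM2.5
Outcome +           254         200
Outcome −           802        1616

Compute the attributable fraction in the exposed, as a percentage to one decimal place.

54.2

Reading the table with exposure as columns: a = 254 (High PM2.5, case), b = 802 (High PM2.5, non-case), c = 200 (Low PM2.5, case), d = 1616.
Risk in exposed = 254/1056 = 0.24053; risk in unexposed = 200/1816 = 0.11013.
RR = 0.24053/0.11013 = 2.18402
AR% = (RR − 1)/RR × 100 = (2.18402 − 1)/2.18402 × 100 = 54.2128%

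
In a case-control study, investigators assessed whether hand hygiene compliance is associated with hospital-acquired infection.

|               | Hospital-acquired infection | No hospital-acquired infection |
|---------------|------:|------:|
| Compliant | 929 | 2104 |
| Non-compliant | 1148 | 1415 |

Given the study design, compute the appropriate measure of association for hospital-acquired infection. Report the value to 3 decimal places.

Cells: a = 929, b = 2104, c = 1148, d = 1415.
This is a case-control study: participants were sampled on outcome status, so risks in the source population cannot be estimated directly — relative risk is not valid here. The odds ratio is the appropriate measure.
OR = (a·d)/(b·c) = (929 × 1415) / (2104 × 1148) = 1314535 / 2415392 = 0.54423

0.544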